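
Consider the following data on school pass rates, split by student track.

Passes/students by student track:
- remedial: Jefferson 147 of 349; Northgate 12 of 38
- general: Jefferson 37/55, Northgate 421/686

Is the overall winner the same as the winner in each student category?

No

Remedial: Jefferson 147/349 = 42.1%, Northgate 12/38 = 31.6% → Jefferson
General: Jefferson 37/55 = 67.3%, Northgate 421/686 = 61.4% → Jefferson
Overall: Jefferson 184/404 = 45.5%, Northgate 433/724 = 59.8% → Northgate
Jefferson wins each student group but Northgate wins overall — the comparison reverses. Jefferson's students skew toward remedial, which has a lower base rate.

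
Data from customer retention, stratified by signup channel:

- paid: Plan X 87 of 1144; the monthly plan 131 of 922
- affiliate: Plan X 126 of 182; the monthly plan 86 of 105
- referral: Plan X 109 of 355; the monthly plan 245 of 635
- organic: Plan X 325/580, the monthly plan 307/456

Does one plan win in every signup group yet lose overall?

Paid: Plan X 87/1144 = 7.6%, the monthly plan 131/922 = 14.2% → the monthly plan
Affiliate: Plan X 126/182 = 69.2%, the monthly plan 86/105 = 81.9% → the monthly plan
Referral: Plan X 109/355 = 30.7%, the monthly plan 245/635 = 38.6% → the monthly plan
Organic: Plan X 325/580 = 56.0%, the monthly plan 307/456 = 67.3% → the monthly plan
Overall: Plan X 647/2261 = 28.6%, the monthly plan 769/2118 = 36.3% → the monthly plan
The monthly plan wins overall and in every signup group — no reversal.

No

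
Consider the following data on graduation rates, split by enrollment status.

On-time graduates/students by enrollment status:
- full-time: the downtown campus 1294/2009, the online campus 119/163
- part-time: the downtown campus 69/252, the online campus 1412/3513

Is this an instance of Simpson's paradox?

Yes

Full-time: the downtown campus 1294/2009 = 64.4%, the online campus 119/163 = 73.0% → the online campus
Part-time: the downtown campus 69/252 = 27.4%, the online campus 1412/3513 = 40.2% → the online campus
Overall: the downtown campus 1363/2261 = 60.3%, the online campus 1531/3676 = 41.6% → the downtown campus
The online campus wins each enrollment group but the downtown campus wins overall — the comparison reverses. The online campus's students skew toward part-time, which has a lower base rate.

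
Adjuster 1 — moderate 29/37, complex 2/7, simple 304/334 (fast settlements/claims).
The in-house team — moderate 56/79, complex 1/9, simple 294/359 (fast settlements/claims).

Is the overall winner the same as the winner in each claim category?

Yes

Moderate: Adjuster 1 29/37 = 78.4%, the in-house team 56/79 = 70.9% → Adjuster 1
Complex: Adjuster 1 2/7 = 28.6%, the in-house team 1/9 = 11.1% → Adjuster 1
Simple: Adjuster 1 304/334 = 91.0%, the in-house team 294/359 = 81.9% → Adjuster 1
Overall: Adjuster 1 335/378 = 88.6%, the in-house team 351/447 = 78.5% → Adjuster 1
Adjuster 1 wins overall and in every claim group — no reversal.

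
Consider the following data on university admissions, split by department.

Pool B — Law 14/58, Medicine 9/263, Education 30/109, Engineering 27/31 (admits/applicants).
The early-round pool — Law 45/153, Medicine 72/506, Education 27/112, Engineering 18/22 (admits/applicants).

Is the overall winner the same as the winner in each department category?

Law: Pool B 14/58 = 24.1%, the early-round pool 45/153 = 29.4% → the early-round pool
Medicine: Pool B 9/263 = 3.4%, the early-round pool 72/506 = 14.2% → the early-round pool
Education: Pool B 30/109 = 27.5%, the early-round pool 27/112 = 24.1% → Pool B
Engineering: Pool B 27/31 = 87.1%, the early-round pool 18/22 = 81.8% → Pool B
Overall: Pool B 80/461 = 17.4%, the early-round pool 162/793 = 20.4% → the early-round pool
Neither sweeps: Pool B wins 2 of 4 groups, the early-round pool wins 2. The early-round pool wins overall but not every group — no Simpson reversal.

No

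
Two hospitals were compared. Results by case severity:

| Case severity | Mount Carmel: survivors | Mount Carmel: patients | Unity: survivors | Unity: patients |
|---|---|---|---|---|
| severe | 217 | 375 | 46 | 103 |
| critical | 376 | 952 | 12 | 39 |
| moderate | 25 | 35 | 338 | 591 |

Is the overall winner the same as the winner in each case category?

Severe: Mount Carmel 217/375 = 57.9%, Unity 46/103 = 44.7% → Mount Carmel
Critical: Mount Carmel 376/952 = 39.5%, Unity 12/39 = 30.8% → Mount Carmel
Moderate: Mount Carmel 25/35 = 71.4%, Unity 338/591 = 57.2% → Mount Carmel
Overall: Mount Carmel 618/1362 = 45.4%, Unity 396/733 = 54.0% → Unity
Mount Carmel wins each case group but Unity wins overall — the comparison reverses. Mount Carmel's patients skew toward critical, which has a lower base rate.

No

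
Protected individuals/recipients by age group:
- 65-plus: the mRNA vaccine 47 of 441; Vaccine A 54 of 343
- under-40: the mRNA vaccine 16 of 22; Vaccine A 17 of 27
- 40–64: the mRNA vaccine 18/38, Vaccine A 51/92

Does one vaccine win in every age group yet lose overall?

No

65-plus: the mRNA vaccine 47/441 = 10.7%, Vaccine A 54/343 = 15.7% → Vaccine A
Under-40: the mRNA vaccine 16/22 = 72.7%, Vaccine A 17/27 = 63.0% → the mRNA vaccine
40–64: the mRNA vaccine 18/38 = 47.4%, Vaccine A 51/92 = 55.4% → Vaccine A
Overall: the mRNA vaccine 81/501 = 16.2%, Vaccine A 122/462 = 26.4% → Vaccine A
Neither sweeps: the mRNA vaccine wins 1 of 3 groups, Vaccine A wins 2. Vaccine A wins overall but not every group — no Simpson reversal.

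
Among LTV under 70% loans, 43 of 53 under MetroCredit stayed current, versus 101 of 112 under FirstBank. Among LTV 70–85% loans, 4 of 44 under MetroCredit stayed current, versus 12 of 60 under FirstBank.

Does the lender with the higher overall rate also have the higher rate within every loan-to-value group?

LTV under 70%: MetroCredit 43/53 = 81.1%, FirstBank 101/112 = 90.2% → FirstBank
LTV 70–85%: MetroCredit 4/44 = 9.1%, FirstBank 12/60 = 20.0% → FirstBank
Overall: MetroCredit 47/97 = 48.5%, FirstBank 113/172 = 65.7% → FirstBank
FirstBank wins overall and in every loan-to-value group — no reversal.

Yes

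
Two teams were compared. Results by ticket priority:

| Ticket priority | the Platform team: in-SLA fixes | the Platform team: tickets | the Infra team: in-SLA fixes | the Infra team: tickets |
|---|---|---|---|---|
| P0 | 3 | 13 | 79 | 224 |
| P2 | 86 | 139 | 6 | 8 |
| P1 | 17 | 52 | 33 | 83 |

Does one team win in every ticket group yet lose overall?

Yes

P0: the Platform team 3/13 = 23.1%, the Infra team 79/224 = 35.3% → the Infra team
P2: the Platform team 86/139 = 61.9%, the Infra team 6/8 = 75.0% → the Infra team
P1: the Platform team 17/52 = 32.7%, the Infra team 33/83 = 39.8% → the Infra team
Overall: the Platform team 106/204 = 52.0%, the Infra team 118/315 = 37.5% → the Platform team
The Infra team wins each ticket group but the Platform team wins overall — the comparison reverses. The Infra team's tickets skew toward P0, which has a lower base rate.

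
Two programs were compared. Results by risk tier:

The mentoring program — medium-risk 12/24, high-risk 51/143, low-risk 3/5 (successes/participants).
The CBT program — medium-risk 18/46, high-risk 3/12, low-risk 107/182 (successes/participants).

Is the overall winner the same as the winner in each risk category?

Medium-risk: the mentoring program 12/24 = 50.0%, the CBT program 18/46 = 39.1% → the mentoring program
High-risk: the mentoring program 51/143 = 35.7%, the CBT program 3/12 = 25.0% → the mentoring program
Low-risk: the mentoring program 3/5 = 60.0%, the CBT program 107/182 = 58.8% → the mentoring program
Overall: the mentoring program 66/172 = 38.4%, the CBT program 128/240 = 53.3% → the CBT program
The mentoring program wins each risk group but the CBT program wins overall — the comparison reverses. The mentoring program's participants skew toward high-risk, which has a lower base rate.

No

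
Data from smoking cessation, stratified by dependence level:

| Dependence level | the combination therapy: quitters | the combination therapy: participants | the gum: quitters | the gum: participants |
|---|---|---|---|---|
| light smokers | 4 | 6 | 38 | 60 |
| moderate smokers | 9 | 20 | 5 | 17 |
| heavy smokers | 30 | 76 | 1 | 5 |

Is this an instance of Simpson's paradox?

Yes

Light smokers: the combination therapy 4/6 = 66.7%, the gum 38/60 = 63.3% → the combination therapy
Moderate smokers: the combination therapy 9/20 = 45.0%, the gum 5/17 = 29.4% → the combination therapy
Heavy smokers: the combination therapy 30/76 = 39.5%, the gum 1/5 = 20.0% → the combination therapy
Overall: the combination therapy 43/102 = 42.2%, the gum 44/82 = 53.7% → the gum
The combination therapy wins each dependence group but the gum wins overall — the comparison reverses. The combination therapy's participants skew toward heavy smokers, which has a lower base rate.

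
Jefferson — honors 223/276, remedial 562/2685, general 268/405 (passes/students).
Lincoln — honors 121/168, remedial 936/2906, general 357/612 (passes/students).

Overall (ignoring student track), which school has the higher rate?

Lincoln

Honors: Jefferson 223/276 = 80.8%, Lincoln 121/168 = 72.0% → Jefferson
Remedial: Jefferson 562/2685 = 20.9%, Lincoln 936/2906 = 32.2% → Lincoln
General: Jefferson 268/405 = 66.2%, Lincoln 357/612 = 58.3% → Jefferson
Overall: Jefferson 1053/3366 = 31.3%, Lincoln 1414/3686 = 38.4% → Lincoln
(Neither sweeps every student group, but Lincoln has the higher pooled rate.)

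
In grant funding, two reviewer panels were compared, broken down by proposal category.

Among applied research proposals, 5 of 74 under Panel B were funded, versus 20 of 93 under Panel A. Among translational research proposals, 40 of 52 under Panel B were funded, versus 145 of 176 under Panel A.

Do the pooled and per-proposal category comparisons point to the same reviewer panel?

Applied research: Panel B 5/74 = 6.8%, Panel A 20/93 = 21.5% → Panel A
Translational research: Panel B 40/52 = 76.9%, Panel A 145/176 = 82.4% → Panel A
Overall: Panel B 45/126 = 35.7%, Panel A 165/269 = 61.3% → Panel A
Panel A wins overall and in every proposal group — no reversal.

Yes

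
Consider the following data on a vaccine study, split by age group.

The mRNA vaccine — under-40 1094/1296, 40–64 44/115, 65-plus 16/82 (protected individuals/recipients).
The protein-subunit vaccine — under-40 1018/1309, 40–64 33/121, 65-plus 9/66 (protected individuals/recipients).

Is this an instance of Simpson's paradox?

No

Under-40: the mRNA vaccine 1094/1296 = 84.4%, the protein-subunit vaccine 1018/1309 = 77.8% → the mRNA vaccine
40–64: the mRNA vaccine 44/115 = 38.3%, the protein-subunit vaccine 33/121 = 27.3% → the mRNA vaccine
65-plus: the mRNA vaccine 16/82 = 19.5%, the protein-subunit vaccine 9/66 = 13.6% → the mRNA vaccine
Overall: the mRNA vaccine 1154/1493 = 77.3%, the protein-subunit vaccine 1060/1496 = 70.9% → the mRNA vaccine
The mRNA vaccine wins overall and in every age group — no reversal.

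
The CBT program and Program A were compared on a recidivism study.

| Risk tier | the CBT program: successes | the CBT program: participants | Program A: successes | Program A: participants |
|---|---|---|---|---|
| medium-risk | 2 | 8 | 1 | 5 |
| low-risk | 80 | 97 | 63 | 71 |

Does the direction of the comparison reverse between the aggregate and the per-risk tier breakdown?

Medium-risk: the CBT program 2/8 = 25.0%, Program A 1/5 = 20.0% → the CBT program
Low-risk: the CBT program 80/97 = 82.5%, Program A 63/71 = 88.7% → Program A
Overall: the CBT program 82/105 = 78.1%, Program A 64/76 = 84.2% → Program A
Neither sweeps: the CBT program wins 1 of 2 groups, Program A wins 1. Program A wins overall but not every group — no Simpson reversal.

No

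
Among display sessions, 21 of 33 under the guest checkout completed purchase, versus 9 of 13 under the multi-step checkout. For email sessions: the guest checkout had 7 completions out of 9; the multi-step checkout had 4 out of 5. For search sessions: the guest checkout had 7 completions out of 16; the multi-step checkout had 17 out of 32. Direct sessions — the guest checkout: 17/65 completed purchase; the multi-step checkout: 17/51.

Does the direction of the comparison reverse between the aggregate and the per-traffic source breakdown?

Display: the guest checkout 21/33 = 63.6%, the multi-step checkout 9/13 = 69.2% → the multi-step checkout
Email: the guest checkout 7/9 = 77.8%, the multi-step checkout 4/5 = 80.0% → the multi-step checkout
Search: the guest checkout 7/16 = 43.8%, the multi-step checkout 17/32 = 53.1% → the multi-step checkout
Direct: the guest checkout 17/65 = 26.2%, the multi-step checkout 17/51 = 33.3% → the multi-step checkout
Overall: the guest checkout 52/123 = 42.3%, the multi-step checkout 47/101 = 46.5% → the multi-step checkout
The multi-step checkout wins overall and in every traffic group — no reversal.

No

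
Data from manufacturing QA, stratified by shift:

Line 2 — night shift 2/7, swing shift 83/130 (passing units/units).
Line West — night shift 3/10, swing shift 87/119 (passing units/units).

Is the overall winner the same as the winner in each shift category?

Yes

Night shift: Line 2 2/7 = 28.6%, Line West 3/10 = 30.0% → Line West
Swing shift: Line 2 83/130 = 63.8%, Line West 87/119 = 73.1% → Line West
Overall: Line 2 85/137 = 62.0%, Line West 90/129 = 69.8% → Line West
Line West wins overall and in every shift group — no reversal.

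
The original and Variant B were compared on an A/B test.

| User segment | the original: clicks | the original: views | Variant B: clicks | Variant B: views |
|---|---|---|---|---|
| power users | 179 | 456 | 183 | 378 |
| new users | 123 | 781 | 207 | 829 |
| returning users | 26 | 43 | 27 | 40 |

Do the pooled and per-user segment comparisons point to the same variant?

Power users: the original 179/456 = 39.3%, Variant B 183/378 = 48.4% → Variant B
New users: the original 123/781 = 15.7%, Variant B 207/829 = 25.0% → Variant B
Returning users: the original 26/43 = 60.5%, Variant B 27/40 = 67.5% → Variant B
Overall: the original 328/1280 = 25.6%, Variant B 417/1247 = 33.4% → Variant B
Variant B wins overall and in every user group — no reversal.

Yes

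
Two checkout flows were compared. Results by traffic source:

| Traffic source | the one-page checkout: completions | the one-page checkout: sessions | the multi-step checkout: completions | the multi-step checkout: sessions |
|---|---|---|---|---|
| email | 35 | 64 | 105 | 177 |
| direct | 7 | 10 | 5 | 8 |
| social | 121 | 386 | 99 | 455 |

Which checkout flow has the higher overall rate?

Email: the one-page checkout 35/64 = 54.7%, the multi-step checkout 105/177 = 59.3% → the multi-step checkout
Direct: the one-page checkout 7/10 = 70.0%, the multi-step checkout 5/8 = 62.5% → the one-page checkout
Social: the one-page checkout 121/386 = 31.3%, the multi-step checkout 99/455 = 21.8% → the one-page checkout
Overall: the one-page checkout 163/460 = 35.4%, the multi-step checkout 209/640 = 32.7% → the one-page checkout
(Neither sweeps every traffic group, but the one-page checkout has the higher pooled rate.)

the one-page checkout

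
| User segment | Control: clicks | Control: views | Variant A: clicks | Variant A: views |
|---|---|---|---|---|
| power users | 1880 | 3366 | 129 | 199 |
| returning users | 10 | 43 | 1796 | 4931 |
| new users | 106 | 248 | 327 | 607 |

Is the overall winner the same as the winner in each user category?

No

Power users: Control 1880/3366 = 55.9%, Variant A 129/199 = 64.8% → Variant A
Returning users: Control 10/43 = 23.3%, Variant A 1796/4931 = 36.4% → Variant A
New users: Control 106/248 = 42.7%, Variant A 327/607 = 53.9% → Variant A
Overall: Control 1996/3657 = 54.6%, Variant A 2252/5737 = 39.3% → Control
Variant A wins each user group but Control wins overall — the comparison reverses. Variant A's views skew toward returning users, which has a lower base rate.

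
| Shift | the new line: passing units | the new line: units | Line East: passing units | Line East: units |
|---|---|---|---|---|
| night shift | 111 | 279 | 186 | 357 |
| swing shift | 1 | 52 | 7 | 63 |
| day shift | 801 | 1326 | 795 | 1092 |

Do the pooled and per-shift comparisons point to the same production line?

Night shift: the new line 111/279 = 39.8%, Line East 186/357 = 52.1% → Line East
Swing shift: the new line 1/52 = 1.9%, Line East 7/63 = 11.1% → Line East
Day shift: the new line 801/1326 = 60.4%, Line East 795/1092 = 72.8% → Line East
Overall: the new line 913/1657 = 55.1%, Line East 988/1512 = 65.3% → Line East
Line East wins overall and in every shift group — no reversal.

Yes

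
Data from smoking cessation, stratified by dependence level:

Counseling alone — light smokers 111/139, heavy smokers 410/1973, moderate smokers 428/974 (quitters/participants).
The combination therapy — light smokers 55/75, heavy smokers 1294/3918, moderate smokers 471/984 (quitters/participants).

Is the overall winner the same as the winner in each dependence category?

No

Light smokers: counseling alone 111/139 = 79.9%, the combination therapy 55/75 = 73.3% → counseling alone
Heavy smokers: counseling alone 410/1973 = 20.8%, the combination therapy 1294/3918 = 33.0% → the combination therapy
Moderate smokers: counseling alone 428/974 = 43.9%, the combination therapy 471/984 = 47.9% → the combination therapy
Overall: counseling alone 949/3086 = 30.8%, the combination therapy 1820/4977 = 36.6% → the combination therapy
Neither sweeps: counseling alone wins 1 of 3 groups, the combination therapy wins 2. The combination therapy wins overall but not every group — no Simpson reversal.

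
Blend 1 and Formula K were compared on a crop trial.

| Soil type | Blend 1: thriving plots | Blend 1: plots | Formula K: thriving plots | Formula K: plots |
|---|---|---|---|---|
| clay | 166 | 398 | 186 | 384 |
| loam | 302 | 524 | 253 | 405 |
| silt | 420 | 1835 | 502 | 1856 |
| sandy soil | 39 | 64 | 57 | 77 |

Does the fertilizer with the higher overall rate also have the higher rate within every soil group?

Clay: Blend 1 166/398 = 41.7%, Formula K 186/384 = 48.4% → Formula K
Loam: Blend 1 302/524 = 57.6%, Formula K 253/405 = 62.5% → Formula K
Silt: Blend 1 420/1835 = 22.9%, Formula K 502/1856 = 27.0% → Formula K
Sandy soil: Blend 1 39/64 = 60.9%, Formula K 57/77 = 74.0% → Formula K
Overall: Blend 1 927/2821 = 32.9%, Formula K 998/2722 = 36.7% → Formula K
Formula K wins overall and in every soil group — no reversal.

Yes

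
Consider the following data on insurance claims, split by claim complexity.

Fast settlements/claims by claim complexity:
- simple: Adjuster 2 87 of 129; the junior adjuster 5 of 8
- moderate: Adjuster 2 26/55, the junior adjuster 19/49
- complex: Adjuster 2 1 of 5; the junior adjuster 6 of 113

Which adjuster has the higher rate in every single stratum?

Simple: Adjuster 2 87/129 = 67.4%, the junior adjuster 5/8 = 62.5% → Adjuster 2
Moderate: Adjuster 2 26/55 = 47.3%, the junior adjuster 19/49 = 38.8% → Adjuster 2
Complex: Adjuster 2 1/5 = 20.0%, the junior adjuster 6/113 = 5.3% → Adjuster 2
Adjuster 2 has the higher rate in all 3 groups.

Adjuster 2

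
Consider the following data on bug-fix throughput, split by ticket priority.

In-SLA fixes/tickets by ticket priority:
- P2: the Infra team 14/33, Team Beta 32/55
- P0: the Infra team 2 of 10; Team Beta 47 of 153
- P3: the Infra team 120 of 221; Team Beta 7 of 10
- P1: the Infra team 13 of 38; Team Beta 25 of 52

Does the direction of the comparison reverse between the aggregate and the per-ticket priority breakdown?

Yes

P2: the Infra team 14/33 = 42.4%, Team Beta 32/55 = 58.2% → Team Beta
P0: the Infra team 2/10 = 20.0%, Team Beta 47/153 = 30.7% → Team Beta
P3: the Infra team 120/221 = 54.3%, Team Beta 7/10 = 70.0% → Team Beta
P1: the Infra team 13/38 = 34.2%, Team Beta 25/52 = 48.1% → Team Beta
Overall: the Infra team 149/302 = 49.3%, Team Beta 111/270 = 41.1% → the Infra team
Team Beta wins each ticket group but the Infra team wins overall — the comparison reverses. Team Beta's tickets skew toward P0, which has a lower base rate.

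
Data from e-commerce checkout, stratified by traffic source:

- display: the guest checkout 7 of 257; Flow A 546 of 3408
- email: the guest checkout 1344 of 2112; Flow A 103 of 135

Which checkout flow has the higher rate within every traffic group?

Flow A

Display: the guest checkout 7/257 = 2.7%, Flow A 546/3408 = 16.0% → Flow A
Email: the guest checkout 1344/2112 = 63.6%, Flow A 103/135 = 76.3% → Flow A
Flow A has the higher rate in both groups.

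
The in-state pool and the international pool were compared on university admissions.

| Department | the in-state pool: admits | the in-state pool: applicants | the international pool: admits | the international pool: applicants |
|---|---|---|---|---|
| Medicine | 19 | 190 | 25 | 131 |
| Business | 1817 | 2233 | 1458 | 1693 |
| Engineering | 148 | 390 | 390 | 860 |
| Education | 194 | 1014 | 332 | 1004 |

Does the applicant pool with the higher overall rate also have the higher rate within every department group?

Yes

Medicine: the in-state pool 19/190 = 10.0%, the international pool 25/131 = 19.1% → the international pool
Business: the in-state pool 1817/2233 = 81.4%, the international pool 1458/1693 = 86.1% → the international pool
Engineering: the in-state pool 148/390 = 37.9%, the international pool 390/860 = 45.3% → the international pool
Education: the in-state pool 194/1014 = 19.1%, the international pool 332/1004 = 33.1% → the international pool
Overall: the in-state pool 2178/3827 = 56.9%, the international pool 2205/3688 = 59.8% → the international pool
The international pool wins overall and in every department group — no reversal.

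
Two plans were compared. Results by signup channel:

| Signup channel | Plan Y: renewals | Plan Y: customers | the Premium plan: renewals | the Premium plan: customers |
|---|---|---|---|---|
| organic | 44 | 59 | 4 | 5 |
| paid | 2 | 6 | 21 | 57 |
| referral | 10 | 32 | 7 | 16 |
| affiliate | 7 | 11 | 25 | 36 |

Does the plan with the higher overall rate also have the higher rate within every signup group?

No

Organic: Plan Y 44/59 = 74.6%, the Premium plan 4/5 = 80.0% → the Premium plan
Paid: Plan Y 2/6 = 33.3%, the Premium plan 21/57 = 36.8% → the Premium plan
Referral: Plan Y 10/32 = 31.2%, the Premium plan 7/16 = 43.8% → the Premium plan
Affiliate: Plan Y 7/11 = 63.6%, the Premium plan 25/36 = 69.4% → the Premium plan
Overall: Plan Y 63/108 = 58.3%, the Premium plan 57/114 = 50.0% → Plan Y
The Premium plan wins each signup group but Plan Y wins overall — the comparison reverses. The Premium plan's customers skew toward paid, which has a lower base rate.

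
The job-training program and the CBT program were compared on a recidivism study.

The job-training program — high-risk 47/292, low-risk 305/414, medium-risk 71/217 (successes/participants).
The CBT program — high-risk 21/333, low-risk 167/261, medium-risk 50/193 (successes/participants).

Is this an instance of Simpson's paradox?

No

High-risk: the job-training program 47/292 = 16.1%, the CBT program 21/333 = 6.3% → the job-training program
Low-risk: the job-training program 305/414 = 73.7%, the CBT program 167/261 = 64.0% → the job-training program
Medium-risk: the job-training program 71/217 = 32.7%, the CBT program 50/193 = 25.9% → the job-training program
Overall: the job-training program 423/923 = 45.8%, the CBT program 238/787 = 30.2% → the job-training program
The job-training program wins overall and in every risk group — no reversal.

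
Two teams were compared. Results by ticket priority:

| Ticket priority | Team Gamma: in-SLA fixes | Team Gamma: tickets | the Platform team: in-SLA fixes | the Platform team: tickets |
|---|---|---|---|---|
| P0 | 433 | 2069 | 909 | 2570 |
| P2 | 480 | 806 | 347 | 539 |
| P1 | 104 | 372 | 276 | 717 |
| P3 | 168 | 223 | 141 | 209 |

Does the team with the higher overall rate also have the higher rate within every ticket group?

P0: Team Gamma 433/2069 = 20.9%, the Platform team 909/2570 = 35.4% → the Platform team
P2: Team Gamma 480/806 = 59.6%, the Platform team 347/539 = 64.4% → the Platform team
P1: Team Gamma 104/372 = 28.0%, the Platform team 276/717 = 38.5% → the Platform team
P3: Team Gamma 168/223 = 75.3%, the Platform team 141/209 = 67.5% → Team Gamma
Overall: Team Gamma 1185/3470 = 34.1%, the Platform team 1673/4035 = 41.5% → the Platform team
Neither sweeps: Team Gamma wins 1 of 4 groups, the Platform team wins 3. The Platform team wins overall but not every group — no Simpson reversal.

No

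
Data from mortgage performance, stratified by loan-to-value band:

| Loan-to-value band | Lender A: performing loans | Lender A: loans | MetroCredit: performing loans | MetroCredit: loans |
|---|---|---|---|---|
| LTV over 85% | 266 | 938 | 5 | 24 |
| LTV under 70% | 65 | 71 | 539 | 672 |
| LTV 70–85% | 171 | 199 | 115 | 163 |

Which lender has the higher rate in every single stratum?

LTV over 85%: Lender A 266/938 = 28.4%, MetroCredit 5/24 = 20.8% → Lender A
LTV under 70%: Lender A 65/71 = 91.5%, MetroCredit 539/672 = 80.2% → Lender A
LTV 70–85%: Lender A 171/199 = 85.9%, MetroCredit 115/163 = 70.6% → Lender A
Lender A has the higher rate in all 3 groups.

Lender A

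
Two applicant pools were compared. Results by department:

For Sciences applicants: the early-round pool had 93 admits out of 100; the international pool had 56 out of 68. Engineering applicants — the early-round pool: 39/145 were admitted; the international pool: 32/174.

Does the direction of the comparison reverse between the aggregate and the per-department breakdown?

Sciences: the early-round pool 93/100 = 93.0%, the international pool 56/68 = 82.4% → the early-round pool
Engineering: the early-round pool 39/145 = 26.9%, the international pool 32/174 = 18.4% → the early-round pool
Overall: the early-round pool 132/245 = 53.9%, the international pool 88/242 = 36.4% → the early-round pool
The early-round pool wins overall and in every department group — no reversal.

No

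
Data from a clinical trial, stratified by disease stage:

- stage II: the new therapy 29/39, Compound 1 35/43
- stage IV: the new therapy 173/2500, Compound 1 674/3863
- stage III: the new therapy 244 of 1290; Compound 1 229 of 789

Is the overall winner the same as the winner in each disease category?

Stage II: the new therapy 29/39 = 74.4%, Compound 1 35/43 = 81.4% → Compound 1
Stage IV: the new therapy 173/2500 = 6.9%, Compound 1 674/3863 = 17.4% → Compound 1
Stage III: the new therapy 244/1290 = 18.9%, Compound 1 229/789 = 29.0% → Compound 1
Overall: the new therapy 446/3829 = 11.6%, Compound 1 938/4695 = 20.0% → Compound 1
Compound 1 wins overall and in every disease group — no reversal.

Yes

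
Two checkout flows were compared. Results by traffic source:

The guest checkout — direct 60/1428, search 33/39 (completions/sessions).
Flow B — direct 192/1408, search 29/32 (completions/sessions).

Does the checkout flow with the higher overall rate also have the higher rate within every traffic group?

Yes

Direct: the guest checkout 60/1428 = 4.2%, Flow B 192/1408 = 13.6% → Flow B
Search: the guest checkout 33/39 = 84.6%, Flow B 29/32 = 90.6% → Flow B
Overall: the guest checkout 93/1467 = 6.3%, Flow B 221/1440 = 15.3% → Flow B
Flow B wins overall and in every traffic group — no reversal.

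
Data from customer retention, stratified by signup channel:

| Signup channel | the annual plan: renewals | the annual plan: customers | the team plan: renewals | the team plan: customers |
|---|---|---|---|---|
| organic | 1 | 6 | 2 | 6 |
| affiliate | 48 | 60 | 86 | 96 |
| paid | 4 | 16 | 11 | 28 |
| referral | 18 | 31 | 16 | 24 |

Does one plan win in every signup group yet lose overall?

Organic: the annual plan 1/6 = 16.7%, the team plan 2/6 = 33.3% → the team plan
Affiliate: the annual plan 48/60 = 80.0%, the team plan 86/96 = 89.6% → the team plan
Paid: the annual plan 4/16 = 25.0%, the team plan 11/28 = 39.3% → the team plan
Referral: the annual plan 18/31 = 58.1%, the team plan 16/24 = 66.7% → the team plan
Overall: the annual plan 71/113 = 62.8%, the team plan 115/154 = 74.7% → the team plan
The team plan wins overall and in every signup group — no reversal.

No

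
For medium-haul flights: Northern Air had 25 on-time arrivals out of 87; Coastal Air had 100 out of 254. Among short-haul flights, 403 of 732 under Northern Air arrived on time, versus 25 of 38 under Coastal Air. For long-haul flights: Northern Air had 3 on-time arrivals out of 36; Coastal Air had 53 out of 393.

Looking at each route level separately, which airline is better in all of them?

Medium-haul: Northern Air 25/87 = 28.7%, Coastal Air 100/254 = 39.4% → Coastal Air
Short-haul: Northern Air 403/732 = 55.1%, Coastal Air 25/38 = 65.8% → Coastal Air
Long-haul: Northern Air 3/36 = 8.3%, Coastal Air 53/393 = 13.5% → Coastal Air
Coastal Air has the higher rate in all 3 groups.

Coastal Air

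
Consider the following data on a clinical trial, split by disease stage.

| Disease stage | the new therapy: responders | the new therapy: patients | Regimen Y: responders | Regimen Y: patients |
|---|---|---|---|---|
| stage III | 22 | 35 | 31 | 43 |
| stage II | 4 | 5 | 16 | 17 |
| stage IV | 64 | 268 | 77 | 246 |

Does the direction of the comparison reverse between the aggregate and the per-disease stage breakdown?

No

Stage III: the new therapy 22/35 = 62.9%, Regimen Y 31/43 = 72.1% → Regimen Y
Stage II: the new therapy 4/5 = 80.0%, Regimen Y 16/17 = 94.1% → Regimen Y
Stage IV: the new therapy 64/268 = 23.9%, Regimen Y 77/246 = 31.3% → Regimen Y
Overall: the new therapy 90/308 = 29.2%, Regimen Y 124/306 = 40.5% → Regimen Y
Regimen Y wins overall and in every disease group — no reversal.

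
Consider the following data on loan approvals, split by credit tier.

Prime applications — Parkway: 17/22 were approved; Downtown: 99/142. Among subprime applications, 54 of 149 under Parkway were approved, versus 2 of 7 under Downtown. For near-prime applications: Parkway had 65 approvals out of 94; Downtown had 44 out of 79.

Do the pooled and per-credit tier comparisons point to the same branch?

No

Prime: Parkway 17/22 = 77.3%, Downtown 99/142 = 69.7% → Parkway
Subprime: Parkway 54/149 = 36.2%, Downtown 2/7 = 28.6% → Parkway
Near-prime: Parkway 65/94 = 69.1%, Downtown 44/79 = 55.7% → Parkway
Overall: Parkway 136/265 = 51.3%, Downtown 145/228 = 63.6% → Downtown
Parkway wins each credit group but Downtown wins overall — the comparison reverses. Parkway's applications skew toward subprime, which has a lower base rate.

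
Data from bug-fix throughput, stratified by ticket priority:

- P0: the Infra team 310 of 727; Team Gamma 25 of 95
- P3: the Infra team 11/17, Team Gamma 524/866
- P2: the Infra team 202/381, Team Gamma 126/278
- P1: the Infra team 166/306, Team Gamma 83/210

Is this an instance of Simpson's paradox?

P0: the Infra team 310/727 = 42.6%, Team Gamma 25/95 = 26.3% → the Infra team
P3: the Infra team 11/17 = 64.7%, Team Gamma 524/866 = 60.5% → the Infra team
P2: the Infra team 202/381 = 53.0%, Team Gamma 126/278 = 45.3% → the Infra team
P1: the Infra team 166/306 = 54.2%, Team Gamma 83/210 = 39.5% → the Infra team
Overall: the Infra team 689/1431 = 48.1%, Team Gamma 758/1449 = 52.3% → Team Gamma
The Infra team wins each ticket group but Team Gamma wins overall — the comparison reverses. The Infra team's tickets skew toward P0, which has a lower base rate.

Yes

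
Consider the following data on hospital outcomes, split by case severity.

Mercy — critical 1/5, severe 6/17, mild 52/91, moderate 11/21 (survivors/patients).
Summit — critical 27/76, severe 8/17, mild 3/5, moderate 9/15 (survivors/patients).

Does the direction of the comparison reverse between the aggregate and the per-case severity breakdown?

Critical: Mercy 1/5 = 20.0%, Summit 27/76 = 35.5% → Summit
Severe: Mercy 6/17 = 35.3%, Summit 8/17 = 47.1% → Summit
Mild: Mercy 52/91 = 57.1%, Summit 3/5 = 60.0% → Summit
Moderate: Mercy 11/21 = 52.4%, Summit 9/15 = 60.0% → Summit
Overall: Mercy 70/134 = 52.2%, Summit 47/113 = 41.6% → Mercy
Summit wins each case group but Mercy wins overall — the comparison reverses. Summit's patients skew toward critical, which has a lower base rate.

Yes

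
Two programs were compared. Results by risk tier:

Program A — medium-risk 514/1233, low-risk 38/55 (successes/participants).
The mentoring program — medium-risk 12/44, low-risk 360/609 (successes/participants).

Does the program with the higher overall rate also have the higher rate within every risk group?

Medium-risk: Program A 514/1233 = 41.7%, the mentoring program 12/44 = 27.3% → Program A
Low-risk: Program A 38/55 = 69.1%, the mentoring program 360/609 = 59.1% → Program A
Overall: Program A 552/1288 = 42.9%, the mentoring program 372/653 = 57.0% → the mentoring program
Program A wins each risk group but the mentoring program wins overall — the comparison reverses. Program A's participants skew toward medium-risk, which has a lower base rate.

No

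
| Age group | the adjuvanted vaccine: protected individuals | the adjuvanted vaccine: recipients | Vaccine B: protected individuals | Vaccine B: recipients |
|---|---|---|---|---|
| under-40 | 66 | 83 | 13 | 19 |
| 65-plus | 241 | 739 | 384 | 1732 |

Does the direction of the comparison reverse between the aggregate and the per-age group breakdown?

No

Under-40: the adjuvanted vaccine 66/83 = 79.5%, Vaccine B 13/19 = 68.4% → the adjuvanted vaccine
65-plus: the adjuvanted vaccine 241/739 = 32.6%, Vaccine B 384/1732 = 22.2% → the adjuvanted vaccine
Overall: the adjuvanted vaccine 307/822 = 37.3%, Vaccine B 397/1751 = 22.7% → the adjuvanted vaccine
The adjuvanted vaccine wins overall and in every age group — no reversal.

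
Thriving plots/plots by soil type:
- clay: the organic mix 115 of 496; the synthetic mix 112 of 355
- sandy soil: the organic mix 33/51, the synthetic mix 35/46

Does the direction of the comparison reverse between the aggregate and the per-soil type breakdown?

Clay: the organic mix 115/496 = 23.2%, the synthetic mix 112/355 = 31.5% → the synthetic mix
Sandy soil: the organic mix 33/51 = 64.7%, the synthetic mix 35/46 = 76.1% → the synthetic mix
Overall: the organic mix 148/547 = 27.1%, the synthetic mix 147/401 = 36.7% → the synthetic mix
The synthetic mix wins overall and in every soil group — no reversal.

No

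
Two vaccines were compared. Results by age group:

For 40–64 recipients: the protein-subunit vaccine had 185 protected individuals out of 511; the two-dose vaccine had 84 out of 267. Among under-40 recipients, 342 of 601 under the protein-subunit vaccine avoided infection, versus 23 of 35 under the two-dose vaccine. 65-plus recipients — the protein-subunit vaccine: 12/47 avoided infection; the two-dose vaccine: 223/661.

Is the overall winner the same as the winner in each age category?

No

40–64: the protein-subunit vaccine 185/511 = 36.2%, the two-dose vaccine 84/267 = 31.5% → the protein-subunit vaccine
Under-40: the protein-subunit vaccine 342/601 = 56.9%, the two-dose vaccine 23/35 = 65.7% → the two-dose vaccine
65-plus: the protein-subunit vaccine 12/47 = 25.5%, the two-dose vaccine 223/661 = 33.7% → the two-dose vaccine
Overall: the protein-subunit vaccine 539/1159 = 46.5%, the two-dose vaccine 330/963 = 34.3% → the protein-subunit vaccine
Neither sweeps: the protein-subunit vaccine wins 1 of 3 groups, the two-dose vaccine wins 2. The protein-subunit vaccine wins overall but not every group — no Simpson reversal.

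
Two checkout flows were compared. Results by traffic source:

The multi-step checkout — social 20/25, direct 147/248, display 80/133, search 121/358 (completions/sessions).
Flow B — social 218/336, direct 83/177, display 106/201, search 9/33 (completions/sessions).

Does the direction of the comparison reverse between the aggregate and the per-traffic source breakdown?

Yes

Social: the multi-step checkout 20/25 = 80.0%, Flow B 218/336 = 64.9% → the multi-step checkout
Direct: the multi-step checkout 147/248 = 59.3%, Flow B 83/177 = 46.9% → the multi-step checkout
Display: the multi-step checkout 80/133 = 60.2%, Flow B 106/201 = 52.7% → the multi-step checkout
Search: the multi-step checkout 121/358 = 33.8%, Flow B 9/33 = 27.3% → the multi-step checkout
Overall: the multi-step checkout 368/764 = 48.2%, Flow B 416/747 = 55.7% → Flow B
The multi-step checkout wins each traffic group but Flow B wins overall — the comparison reverses. The multi-step checkout's sessions skew toward search, which has a lower base rate.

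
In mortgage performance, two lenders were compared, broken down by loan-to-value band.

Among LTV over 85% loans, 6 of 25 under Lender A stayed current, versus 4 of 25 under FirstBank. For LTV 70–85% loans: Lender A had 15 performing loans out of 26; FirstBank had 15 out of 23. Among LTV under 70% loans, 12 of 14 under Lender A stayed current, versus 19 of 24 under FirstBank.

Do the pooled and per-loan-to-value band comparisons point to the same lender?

LTV over 85%: Lender A 6/25 = 24.0%, FirstBank 4/25 = 16.0% → Lender A
LTV 70–85%: Lender A 15/26 = 57.7%, FirstBank 15/23 = 65.2% → FirstBank
LTV under 70%: Lender A 12/14 = 85.7%, FirstBank 19/24 = 79.2% → Lender A
Overall: Lender A 33/65 = 50.8%, FirstBank 38/72 = 52.8% → FirstBank
Neither sweeps: Lender A wins 2 of 3 groups, FirstBank wins 1. FirstBank wins overall but not every group — no Simpson reversal.

No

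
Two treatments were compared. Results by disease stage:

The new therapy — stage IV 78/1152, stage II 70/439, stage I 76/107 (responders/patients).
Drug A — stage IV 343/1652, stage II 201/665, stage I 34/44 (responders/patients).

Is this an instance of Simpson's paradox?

Stage IV: the new therapy 78/1152 = 6.8%, Drug A 343/1652 = 20.8% → Drug A
Stage II: the new therapy 70/439 = 15.9%, Drug A 201/665 = 30.2% → Drug A
Stage I: the new therapy 76/107 = 71.0%, Drug A 34/44 = 77.3% → Drug A
Overall: the new therapy 224/1698 = 13.2%, Drug A 578/2361 = 24.5% → Drug A
Drug A wins overall and in every disease group — no reversal.

No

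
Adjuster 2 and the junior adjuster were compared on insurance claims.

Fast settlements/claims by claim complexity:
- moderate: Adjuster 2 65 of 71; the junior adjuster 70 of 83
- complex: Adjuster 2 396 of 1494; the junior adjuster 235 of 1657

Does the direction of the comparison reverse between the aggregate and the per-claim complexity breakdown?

Moderate: Adjuster 2 65/71 = 91.5%, the junior adjuster 70/83 = 84.3% → Adjuster 2
Complex: Adjuster 2 396/1494 = 26.5%, the junior adjuster 235/1657 = 14.2% → Adjuster 2
Overall: Adjuster 2 461/1565 = 29.5%, the junior adjuster 305/1740 = 17.5% → Adjuster 2
Adjuster 2 wins overall and in every claim group — no reversal.

No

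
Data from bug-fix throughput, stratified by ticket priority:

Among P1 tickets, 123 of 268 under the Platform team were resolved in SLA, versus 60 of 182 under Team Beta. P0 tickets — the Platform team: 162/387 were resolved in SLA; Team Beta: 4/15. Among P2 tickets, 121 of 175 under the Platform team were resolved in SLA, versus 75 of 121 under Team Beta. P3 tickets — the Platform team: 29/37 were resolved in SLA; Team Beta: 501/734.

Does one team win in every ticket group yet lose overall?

Yes

P1: the Platform team 123/268 = 45.9%, Team Beta 60/182 = 33.0% → the Platform team
P0: the Platform team 162/387 = 41.9%, Team Beta 4/15 = 26.7% → the Platform team
P2: the Platform team 121/175 = 69.1%, Team Beta 75/121 = 62.0% → the Platform team
P3: the Platform team 29/37 = 78.4%, Team Beta 501/734 = 68.3% → the Platform team
Overall: the Platform team 435/867 = 50.2%, Team Beta 640/1052 = 60.8% → Team Beta
The Platform team wins each ticket group but Team Beta wins overall — the comparison reverses. The Platform team's tickets skew toward P0, which has a lower base rate.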